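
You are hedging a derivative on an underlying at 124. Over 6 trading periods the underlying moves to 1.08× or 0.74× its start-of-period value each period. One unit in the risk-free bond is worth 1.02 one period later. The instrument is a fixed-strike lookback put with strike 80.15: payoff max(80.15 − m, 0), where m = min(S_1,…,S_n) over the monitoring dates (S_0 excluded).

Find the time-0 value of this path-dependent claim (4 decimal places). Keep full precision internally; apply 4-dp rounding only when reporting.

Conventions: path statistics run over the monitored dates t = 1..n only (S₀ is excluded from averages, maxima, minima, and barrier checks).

price = 1.8431

Risk-neutral up-probability p* = (R−d)/(u−d) = (1.02−0.74)/(1.08−0.74) = 0.8235; the claim prices as the p*-weighted sum of path payoffs discounted by R^6.
Enumerate all 2^6 = 64 price paths (U = up ×1.08, D = down ×0.74); each path with k up-moves has probability p*^k·(1−p*)^(6−k).
DDDDDD: m=20.3616, payoff=59.7884, prob=0.000030
UDDDDD: m=29.7169, payoff=50.4331, prob=0.000141
DUDDDD: m=29.7169, payoff=50.4331, prob=0.000141
UUDDDD: m=43.3707, payoff=36.7793, prob=0.000658
DDUDDD: m=29.7169, payoff=50.4331, prob=0.000141
UDUDDD: m=43.3707, payoff=36.7793, prob=0.000658
DUUDDD: m=43.3707, payoff=36.7793, prob=0.000658
UUUDDD: m=63.2977, payoff=16.8523, prob=0.003069
DDDUDD: m=29.7169, payoff=50.4331, prob=0.000141
UDDUDD: m=43.3707, payoff=36.7793, prob=0.000658
DUDUDD: m=43.3707, payoff=36.7793, prob=0.000658
UUDUDD: m=63.2977, payoff=16.8523, prob=0.003069
DDUUDD: m=43.3707, payoff=36.7793, prob=0.000658
UDUUDD: m=63.2977, payoff=16.8523, prob=0.003069
DUUUDD: m=63.2977, payoff=16.8523, prob=0.003069
UUUUDD: m=92.3805, payoff=0.0000, prob=0.014324
DDDDUD: m=29.7169, payoff=50.4331, prob=0.000141
UDDDUD: m=43.3707, payoff=36.7793, prob=0.000658
DUDDUD: m=43.3707, payoff=36.7793, prob=0.000658
UUDDUD: m=63.2977, payoff=16.8523, prob=0.003069
DDUDUD: m=43.3707, payoff=36.7793, prob=0.000658
UDUDUD: m=63.2977, payoff=16.8523, prob=0.003069
DUUDUD: m=63.2977, payoff=16.8523, prob=0.003069
UUUDUD: m=92.3805, payoff=0.0000, prob=0.014324
DDDUUD: m=43.3707, payoff=36.7793, prob=0.000658
UDDUUD: m=63.2977, payoff=16.8523, prob=0.003069
DUDUUD: m=63.2977, payoff=16.8523, prob=0.003069
UUDUUD: m=92.3805, payoff=0.0000, prob=0.014324
DDUUUD: m=63.2977, payoff=16.8523, prob=0.003069
UDUUUD: m=92.3805, payoff=0.0000, prob=0.014324
DUUUUD: m=91.7600, payoff=0.0000, prob=0.014324
UUUUUD: m=133.9200, payoff=0.0000, prob=0.066845
DDDDDU: m=27.5157, payoff=52.6343, prob=0.000141
UDDDDU: m=40.1580, payoff=39.9920, prob=0.000658
DUDDDU: m=40.1580, payoff=39.9920, prob=0.000658
UUDDDU: m=58.6090, payoff=21.5410, prob=0.003069
DDUDDU: m=40.1580, payoff=39.9920, prob=0.000658
UDUDDU: m=58.6090, payoff=21.5410, prob=0.003069
DUUDDU: m=58.6090, payoff=21.5410, prob=0.003069
UUUDDU: m=85.5375, payoff=0.0000, prob=0.014324
DDDUDU: m=40.1580, payoff=39.9920, prob=0.000658
UDDUDU: m=58.6090, payoff=21.5410, prob=0.003069
DUDUDU: m=58.6090, payoff=21.5410, prob=0.003069
UUDUDU: m=85.5375, payoff=0.0000, prob=0.014324
DDUUDU: m=58.6090, payoff=21.5410, prob=0.003069
UDUUDU: m=85.5375, payoff=0.0000, prob=0.014324
DUUUDU: m=85.5375, payoff=0.0000, prob=0.014324
UUUUDU: m=124.8385, payoff=0.0000, prob=0.066845
DDDDUU: m=37.1834, payoff=42.9666, prob=0.000658
UDDDUU: m=54.2676, payoff=25.8824, prob=0.003069
DUDDUU: m=54.2676, payoff=25.8824, prob=0.003069
UUDDUU: m=79.2014, payoff=0.9486, prob=0.014324
DDUDUU: m=54.2676, payoff=25.8824, prob=0.003069
UDUDUU: m=79.2014, payoff=0.9486, prob=0.014324
DUUDUU: m=79.2014, payoff=0.9486, prob=0.014324
UUUDUU: m=115.5912, payoff=0.0000, prob=0.066845
DDDUUU: m=50.2478, payoff=29.9022, prob=0.003069
UDDUUU: m=73.3346, payoff=6.8154, prob=0.014324
DUDUUU: m=73.3346, payoff=6.8154, prob=0.014324
UUDUUU: m=107.0289, payoff=0.0000, prob=0.066845
DDUUUU: m=67.9024, payoff=12.2476, prob=0.014324
UDUUUU: m=99.1008, payoff=0.0000, prob=0.066845
DUUUUU: m=91.7600, payoff=0.0000, prob=0.066845
UUUUUU: m=133.9200, payoff=0.0000, prob=0.311943
Price = Σ prob·payoff / R^6 = 2.075680 / 1.126162 = 1.8431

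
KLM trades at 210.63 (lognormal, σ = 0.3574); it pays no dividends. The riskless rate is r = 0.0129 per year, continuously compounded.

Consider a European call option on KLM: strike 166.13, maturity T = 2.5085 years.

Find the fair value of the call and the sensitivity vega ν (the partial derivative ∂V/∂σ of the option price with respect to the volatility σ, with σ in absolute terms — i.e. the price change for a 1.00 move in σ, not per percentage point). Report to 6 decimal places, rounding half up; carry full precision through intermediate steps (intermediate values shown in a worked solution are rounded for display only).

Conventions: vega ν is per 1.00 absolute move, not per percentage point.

price = 70.740478
ν = 99.744452

σ√T = 0.3574·√2.5085 = 0.566059
d₁ = (ln(S/K) + (r+σ²/2)T) / (σ√T) = (ln(210.63/166.13) + (0.0129+0.3574²/2)·2.5085) / 0.566059 = (0.237332 + 0.192571) / 0.566059 = 0.759468
d₂ = d₁ − σ√T = 0.759468 − 0.566059 = 0.193409
e^{−rT} = 0.968158
N(d₁) = 0.776214,  N(d₂) = 0.576681
Call price V = S·N(d₁) − K·e^{−rT}·N(d₂) = 163.493864 − 92.753386 = 70.740478
φ(d₁) = (1/√(2π))·e^{−d₁²/2} = 0.298993
ν = S·φ(d₁)·√T = 99.744452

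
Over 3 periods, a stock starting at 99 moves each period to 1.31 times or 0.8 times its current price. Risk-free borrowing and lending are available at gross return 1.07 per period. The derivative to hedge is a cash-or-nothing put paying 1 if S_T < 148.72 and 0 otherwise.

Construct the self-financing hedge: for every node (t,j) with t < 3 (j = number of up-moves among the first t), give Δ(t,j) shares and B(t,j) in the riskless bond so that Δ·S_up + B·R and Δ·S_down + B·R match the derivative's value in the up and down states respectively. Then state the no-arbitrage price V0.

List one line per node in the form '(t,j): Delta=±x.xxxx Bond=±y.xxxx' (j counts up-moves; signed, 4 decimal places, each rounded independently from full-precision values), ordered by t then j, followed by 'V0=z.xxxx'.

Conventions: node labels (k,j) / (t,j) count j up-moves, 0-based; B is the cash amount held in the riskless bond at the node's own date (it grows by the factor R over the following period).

Under the risk-neutral measure, an up-move has probability p* = (R−d)/(u−d) = 0.5294 and values discount at R = 1.07.
Payoffs at expiry: V(3,0)=1.0000, V(3,1)=1.0000, V(3,2)=1.0000, V(3,3)=0.0000
Node (2,0) S=63.3600: V=(p*·1.0000+(1−p*)·1.0000)/1.07=0.9346; Δ=(1.0000−1.0000)/(83.0016−50.6880)=0.0000; B=V−Δ·S=0.9346
Node (2,1) S=103.7520: V=(p*·1.0000+(1−p*)·1.0000)/1.07=0.9346; Δ=(1.0000−1.0000)/(135.9151−83.0016)=0.0000; B=V−Δ·S=0.9346
Node (2,2) S=169.8939: V=(p*·0.0000+(1−p*)·1.0000)/1.07=0.4398; Δ=(0.0000−1.0000)/(222.5610−135.9151)=-0.0115; B=V−Δ·S=2.4006
Node (1,0) S=79.2000: V=(p*·0.9346+(1−p*)·0.9346)/1.07=0.8734; Δ=(0.9346−0.9346)/(103.7520−63.3600)=0.0000; B=V−Δ·S=0.8734
Node (1,1) S=129.6900: V=(p*·0.4398+(1−p*)·0.9346)/1.07=0.6286; Δ=(0.4398−0.9346)/(169.8939−103.7520)=-0.0075; B=V−Δ·S=1.5988
Node (0,0) S=99.0000: V=(p*·0.6286+(1−p*)·0.8734)/1.07=0.6952; Δ=(0.6286−0.8734)/(129.6900−79.2000)=-0.0048; B=V−Δ·S=1.1752
Check: Δ(0,0)·S0 + B(0,0) = 0.6952 = V0.

(0,0): Delta=-0.0048 Bond=1.1752
(1,0): Delta=0.0000 Bond=0.8734
(1,1): Delta=-0.0075 Bond=1.5988
(2,0): Delta=0.0000 Bond=0.9346
(2,1): Delta=0.0000 Bond=0.9346
(2,2): Delta=-0.0115 Bond=2.4006
V0=0.6952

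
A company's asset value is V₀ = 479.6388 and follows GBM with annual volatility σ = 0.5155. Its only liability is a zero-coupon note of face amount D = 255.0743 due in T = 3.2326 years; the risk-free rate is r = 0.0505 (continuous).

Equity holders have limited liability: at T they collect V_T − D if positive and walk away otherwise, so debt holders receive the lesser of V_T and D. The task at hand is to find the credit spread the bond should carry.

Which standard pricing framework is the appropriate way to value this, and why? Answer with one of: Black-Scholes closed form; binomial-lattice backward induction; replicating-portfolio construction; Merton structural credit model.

framework: Merton structural credit model

Key observation: the asked-for credit quantity lives on the firm's capital structure — asset value, asset volatility, debt face 255.0743 — which is the structural model's domain.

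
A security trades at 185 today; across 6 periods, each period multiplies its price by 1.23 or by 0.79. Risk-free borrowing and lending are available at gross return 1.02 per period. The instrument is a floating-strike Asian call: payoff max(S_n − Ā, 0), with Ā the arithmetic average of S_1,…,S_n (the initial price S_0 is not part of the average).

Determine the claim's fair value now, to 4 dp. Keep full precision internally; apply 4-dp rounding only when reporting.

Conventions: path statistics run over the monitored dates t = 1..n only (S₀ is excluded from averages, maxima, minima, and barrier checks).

With p* = (R−d)/(u−d) = 0.5227, sum probability × payoff across the paths and divide by R^6.
Enumerate all 2^6 = 64 price paths (U = up ×1.23, D = down ×0.79); each path with k up-moves has probability p*^k·(1−p*)^(6−k).
DDDDDD: Ā=87.7958, payoff=0.0000, prob=0.011820
UDDDDD: Ā=136.6948, payoff=0.0000, prob=0.012945
DUDDDD: Ā=123.1281, payoff=0.0000, prob=0.012945
UUDDDD: Ā=191.7058, payoff=0.0000, prob=0.014178
DDUDDD: Ā=112.4105, payoff=0.0000, prob=0.012945
UDUDDD: Ā=175.0188, payoff=0.0000, prob=0.014178
DUUDDD: Ā=161.4522, payoff=0.0000, prob=0.014178
UUUDDD: Ā=251.3749, payoff=0.0000, prob=0.015528
DDDUDD: Ā=103.9435, payoff=0.0000, prob=0.012945
UDDUDD: Ā=161.8361, payoff=0.0000, prob=0.014178
DUDUDD: Ā=148.2694, payoff=0.0000, prob=0.014178
UUDUDD: Ā=230.8499, payoff=0.0000, prob=0.015528
DDUUDD: Ā=137.5518, payoff=0.0000, prob=0.014178
UDUUDD: Ā=214.1629, payoff=0.0000, prob=0.015528
DUUUDD: Ā=200.5962, payoff=0.0000, prob=0.015528
UUUUDD: Ā=312.3207, payoff=0.0000, prob=0.017007
DDDDUD: Ā=97.2546, payoff=0.0000, prob=0.012945
UDDDUD: Ā=151.4217, payoff=0.0000, prob=0.014178
DUDDUD: Ā=137.8551, payoff=0.0000, prob=0.014178
UUDDUD: Ā=214.6351, payoff=0.0000, prob=0.015528
DDUDUD: Ā=127.1374, payoff=0.0000, prob=0.014178
UDUDUD: Ā=197.9481, payoff=0.0000, prob=0.015528
DUUDUD: Ā=184.3815, payoff=0.0000, prob=0.015528
UUUDUD: Ā=287.0749, payoff=0.0000, prob=0.017007
DDDUUD: Ā=118.6705, payoff=0.0000, prob=0.014178
UDDUUD: Ā=184.7654, payoff=0.0000, prob=0.015528
DUDUUD: Ā=171.1987, payoff=0.0000, prob=0.015528
UUDUUD: Ā=266.5499, payoff=0.0000, prob=0.017007
DDUUUD: Ā=160.4811, payoff=9.2527, prob=0.015528
UDUUUD: Ā=249.8629, payoff=14.4062, prob=0.017007
DUUUUD: Ā=236.2962, payoff=27.9728, prob=0.017007
UUUUUD: Ā=367.9043, payoff=43.5526, prob=0.018627
DDDDDU: Ā=91.9704, payoff=0.0000, prob=0.012945
UDDDDU: Ā=143.1944, payoff=0.0000, prob=0.014178
DUDDDU: Ā=129.6277, payoff=0.0000, prob=0.014178
UUDDDU: Ā=201.8255, payoff=0.0000, prob=0.015528
DDUDDU: Ā=118.9101, payoff=0.0000, prob=0.014178
UDUDDU: Ā=185.1385, payoff=0.0000, prob=0.015528
DUUDDU: Ā=171.5718, payoff=0.0000, prob=0.015528
UUUDDU: Ā=267.1308, payoff=0.0000, prob=0.017007
DDDUDU: Ā=110.4431, payoff=0.0000, prob=0.014178
UDDUDU: Ā=171.9557, payoff=0.0000, prob=0.015528
DUDUDU: Ā=158.3891, payoff=11.3447, prob=0.015528
UUDUDU: Ā=246.6058, payoff=17.6633, prob=0.017007
DDUUDU: Ā=147.6714, payoff=22.0624, prob=0.015528
UDUUDU: Ā=229.9188, payoff=34.3503, prob=0.017007
DUUUDU: Ā=216.3521, payoff=47.9170, prob=0.017007
UUUUDU: Ā=336.8520, payoff=74.6049, prob=0.018627
DDDDUU: Ā=103.7542, payoff=5.2618, prob=0.014178
UDDDUU: Ā=161.5414, payoff=8.1924, prob=0.015528
DUDDUU: Ā=147.9747, payoff=21.7591, prob=0.015528
UUDDUU: Ā=230.3910, payoff=33.8781, prob=0.017007
DDUDUU: Ā=137.2570, payoff=32.4768, prob=0.015528
UDUDUU: Ā=213.7040, payoff=50.5651, prob=0.017007
DUUDUU: Ā=200.1373, payoff=64.1317, prob=0.017007
UUUDUU: Ā=311.6062, payoff=99.8507, prob=0.018627
DDDUUU: Ā=128.7901, payoff=40.9437, prob=0.015528
UDDUUU: Ā=200.5213, payoff=63.7478, prob=0.017007
DUDUUU: Ā=186.9546, payoff=77.3145, prob=0.017007
UUDUUU: Ā=291.0812, payoff=120.3757, prob=0.018627
DDUUUU: Ā=176.2369, payoff=88.0321, prob=0.017007
UDUUUU: Ā=274.3942, payoff=137.0627, prob=0.018627
DUUUUU: Ā=260.8275, payoff=150.6294, prob=0.018627
UUUUUU: Ā=406.0986, payoff=234.5242, prob=0.020401
Price = Σ prob·payoff / R^6 = 27.632074 / 1.126162 = 24.5365

price = 24.5365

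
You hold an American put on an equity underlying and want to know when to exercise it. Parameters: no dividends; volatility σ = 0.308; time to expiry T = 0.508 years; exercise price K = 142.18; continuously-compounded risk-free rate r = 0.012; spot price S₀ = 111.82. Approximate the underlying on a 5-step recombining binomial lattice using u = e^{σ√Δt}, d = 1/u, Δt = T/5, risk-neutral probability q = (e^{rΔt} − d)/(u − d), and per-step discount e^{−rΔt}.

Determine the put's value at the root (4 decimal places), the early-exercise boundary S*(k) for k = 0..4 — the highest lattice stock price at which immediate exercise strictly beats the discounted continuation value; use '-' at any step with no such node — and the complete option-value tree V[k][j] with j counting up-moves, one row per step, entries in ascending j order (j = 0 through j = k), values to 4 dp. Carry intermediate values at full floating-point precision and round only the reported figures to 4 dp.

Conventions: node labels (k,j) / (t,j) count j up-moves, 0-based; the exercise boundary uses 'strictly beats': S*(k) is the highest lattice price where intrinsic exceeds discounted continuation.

Δt=0.10160, u=1.10315, d=0.90649, q=0.48168, disc=e^(-rΔt)=0.99878
k=5 terminal: V=max(K-S,0) → 73.7358 58.8867 40.8162 18.8252 0.0000 0.0000
k=4: j=0 S=75.5046 intr=66.6754 cont=66.5022 V=66.6754[EX]; j=1 S=91.8854 intr=50.2946 cont=50.1214 V=50.2946[EX]; j=2 S=111.8200 intr=30.3600 cont=30.1868 V=30.3600[EX]; j=3 S=136.0795 intr=6.1005 cont=9.7456 V=9.7456[hold]; j=4 S=165.6020 intr=0.0000 cont=0.0000 V=0.0000[hold]  S*(4)=111.8200
k=3: j=0 S=83.2933 intr=58.8867 cont=58.7135 V=58.8867[EX]; j=1 S=101.3638 intr=40.8162 cont=40.6429 V=40.8162[EX]; j=2 S=123.3548 intr=18.8252 cont=20.4056 V=20.4056[hold]; j=3 S=150.1167 intr=0.0000 cont=5.0452 V=5.0452[hold]  S*(3)=101.3638
k=2: j=0 S=91.8854 intr=50.2946 cont=50.1214 V=50.2946[EX]; j=1 S=111.8200 intr=30.3600 cont=30.9471 V=30.9471[hold]; j=2 S=136.0795 intr=6.1005 cont=12.9910 V=12.9910[hold]  S*(2)=91.8854
k=1: j=0 S=101.3638 intr=40.8162 cont=40.9254 V=40.9254[hold]; j=1 S=123.3548 intr=18.8252 cont=22.2708 V=22.2708[hold]  S*(1)=-
k=0: j=0 S=111.8200 intr=30.3600 cont=31.9009 V=31.9009[hold]  S*(0)=-

price = 31.9009
boundary = - - 91.8854 101.3638 111.8200
tree:
31.9009
40.9254 22.2708
50.2946 30.9471 12.9910
58.8867 40.8162 20.4056 5.0452
66.6754 50.2946 30.3600 9.7456 0.0000
73.7358 58.8867 40.8162 18.8252 0.0000 0.0000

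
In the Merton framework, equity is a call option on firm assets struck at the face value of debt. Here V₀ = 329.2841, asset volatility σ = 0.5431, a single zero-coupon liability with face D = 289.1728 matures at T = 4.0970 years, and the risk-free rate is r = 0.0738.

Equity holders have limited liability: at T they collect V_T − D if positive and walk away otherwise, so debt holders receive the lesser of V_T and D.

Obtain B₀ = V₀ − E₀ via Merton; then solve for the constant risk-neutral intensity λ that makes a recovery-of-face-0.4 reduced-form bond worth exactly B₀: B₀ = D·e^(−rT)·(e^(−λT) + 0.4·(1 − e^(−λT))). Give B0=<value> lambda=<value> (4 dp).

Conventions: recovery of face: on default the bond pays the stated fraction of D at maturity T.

With assets at 329.2841 and a single debt payment of 289.1728 at 4.0970 years:
d₁ = [ln(V₀/D) + (r + σ²/2)T] / (σ√T)
   = [ln(329.2841/289.1728) + (0.0738 + 0.5·0.5431²)·4.0970] / (0.5431·√4.0970)
   = [0.129896 + 0.906579] / 1.099291 = 0.942858
d₂ = d₁ − σ√T = 0.942858 − 1.099291 = -0.156433
N(d₁) = 0.827123,  N(d₂) = 0.437846,  e^(−rT) = 0.739073
E₀ = V₀·N(d₁) − D·e^(−rT)·N(d₂)
   = 329.2841·0.827123 − 289.1728·0.739073·0.437846 = 178.782220
B₀ = V₀ − E₀ = 329.2841 − 178.782220 = 150.501880
e^(−λT) = (B₀·e^(rT)/D − 0.4)/(1 − 0.4) = (150.5019·1.353046/289.1728 − 0.4)/0.6 = 0.50700322
λ = −ln(0.50700322)/4.0970 = 0.165789

B0=150.5019 lambda=0.1658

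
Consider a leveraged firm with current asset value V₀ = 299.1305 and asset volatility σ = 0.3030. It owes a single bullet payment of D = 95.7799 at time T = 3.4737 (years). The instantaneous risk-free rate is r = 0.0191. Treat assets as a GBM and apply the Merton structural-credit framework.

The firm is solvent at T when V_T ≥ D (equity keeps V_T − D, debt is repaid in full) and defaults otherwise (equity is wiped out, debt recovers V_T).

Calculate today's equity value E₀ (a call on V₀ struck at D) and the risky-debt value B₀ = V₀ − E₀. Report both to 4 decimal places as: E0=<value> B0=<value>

E0=210.0262 B0=89.1043

Equity is a call on the firm's assets struck at D = 95.7799:
d₁ = [ln(V₀/D) + (r + σ²/2)T] / (σ√T)
   = [ln(299.1305/95.7799) + (0.0191 + 0.5·0.3030²)·3.4737] / (0.3030·√3.4737)
   = [1.138827 + 0.225806] / 0.564727 = 2.416446
d₂ = d₁ − σ√T = 2.416446 − 0.564727 = 1.851719
N(d₁) = 0.992164,  N(d₂) = 0.967967,  e^(−rT) = 0.935805
E₀ = V₀·N(d₁) − D·e^(−rT)·N(d₂)
   = 299.1305·0.992164 − 95.7799·0.935805·0.967967 = 210.026204
B₀ = V₀ − E₀ = 299.1305 − 210.026204 = 89.104296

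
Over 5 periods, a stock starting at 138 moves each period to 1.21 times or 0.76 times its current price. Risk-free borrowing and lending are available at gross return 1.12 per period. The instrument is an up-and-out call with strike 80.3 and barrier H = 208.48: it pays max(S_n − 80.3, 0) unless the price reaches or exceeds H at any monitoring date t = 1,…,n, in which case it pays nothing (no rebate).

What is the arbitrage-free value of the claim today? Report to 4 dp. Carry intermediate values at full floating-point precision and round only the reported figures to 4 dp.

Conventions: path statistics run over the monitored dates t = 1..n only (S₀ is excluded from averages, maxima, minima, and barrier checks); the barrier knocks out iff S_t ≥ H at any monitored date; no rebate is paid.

Risk-neutral up-probability p* = (R−d)/(u−d) = (1.12−0.76)/(1.21−0.76) = 0.8000; the claim prices as the p*-weighted sum of path payoffs discounted by R^5.
Enumerate all 2^5 = 32 price paths (U = up ×1.21, D = down ×0.76); each path with k up-moves has probability p*^k·(1−p*)^(5−k).
DDDDD: M=104.8800, payoff=0.0000, prob=0.000320
UDDDD: M=166.9800, payoff=0.0000, prob=0.001280
DUDDD: M=126.9048, payoff=0.0000, prob=0.001280
UUDDD: M=202.0458, payoff=8.3933, prob=0.005120
DDUDD: M=104.8800, payoff=0.0000, prob=0.001280
UDUDD: M=166.9800, payoff=8.3933, prob=0.005120
DUUDD: M=153.5548, payoff=8.3933, prob=0.005120
UUUDD: M=244.4754, payoff=0.0000, prob=0.020480
DDDUD: M=104.8800, payoff=0.0000, prob=0.001280
UDDUD: M=166.9800, payoff=8.3933, prob=0.005120
DUDUD: M=126.9048, payoff=8.3933, prob=0.005120
UUDUD: M=202.0458, payoff=60.9090, prob=0.020480
DDUUD: M=116.7017, payoff=8.3933, prob=0.005120
UDUUD: M=185.8013, payoff=60.9090, prob=0.020480
DUUUD: M=185.8013, payoff=60.9090, prob=0.020480
UUUUD: M=295.8153, payoff=0.0000, prob=0.081920
DDDDU: M=104.8800, payoff=0.0000, prob=0.001280
UDDDU: M=166.9800, payoff=8.3933, prob=0.005120
DUDDU: M=126.9048, payoff=8.3933, prob=0.005120
UUDDU: M=202.0458, payoff=60.9090, prob=0.020480
DDUDU: M=104.8800, payoff=8.3933, prob=0.005120
UDUDU: M=166.9800, payoff=60.9090, prob=0.020480
DUUDU: M=153.5548, payoff=60.9090, prob=0.020480
UUUDU: M=244.4754, payoff=0.0000, prob=0.081920
DDDUU: M=104.8800, payoff=8.3933, prob=0.005120
UDDUU: M=166.9800, payoff=60.9090, prob=0.020480
DUDUU: M=141.2090, payoff=60.9090, prob=0.020480
UUDUU: M=224.8196, payoff=0.0000, prob=0.081920
DDUUU: M=141.2090, payoff=60.9090, prob=0.020480
UDUUU: M=224.8196, payoff=0.0000, prob=0.081920
DUUUU: M=224.8196, payoff=0.0000, prob=0.081920
UUUUU: M=357.9365, payoff=0.0000, prob=0.327680
Price = Σ prob·payoff / R^5 = 11.656482 / 1.762342 = 6.6142

price = 6.6142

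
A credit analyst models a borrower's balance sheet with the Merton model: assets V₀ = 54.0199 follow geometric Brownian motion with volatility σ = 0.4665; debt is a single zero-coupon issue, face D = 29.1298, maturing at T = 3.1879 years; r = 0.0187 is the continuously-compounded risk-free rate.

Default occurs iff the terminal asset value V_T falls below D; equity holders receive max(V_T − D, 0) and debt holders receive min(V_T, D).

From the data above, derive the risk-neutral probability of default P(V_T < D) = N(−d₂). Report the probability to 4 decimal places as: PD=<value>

PD=0.3458

Equity is a call on the firm's assets struck at D = 29.1298:
d₁ = [ln(V₀/D) + (r + σ²/2)T] / (σ√T)
   = [ln(54.0199/29.1298) + (0.0187 + 0.5·0.4665²)·3.1879] / (0.4665·√3.1879)
   = [0.617591 + 0.406493] / 0.832921 = 1.229508
d₂ = d₁ − σ√T = 1.229508 − 0.832921 = 0.396587
risk-neutral PD = N(−d₂) = N(-0.396587) = 0.345836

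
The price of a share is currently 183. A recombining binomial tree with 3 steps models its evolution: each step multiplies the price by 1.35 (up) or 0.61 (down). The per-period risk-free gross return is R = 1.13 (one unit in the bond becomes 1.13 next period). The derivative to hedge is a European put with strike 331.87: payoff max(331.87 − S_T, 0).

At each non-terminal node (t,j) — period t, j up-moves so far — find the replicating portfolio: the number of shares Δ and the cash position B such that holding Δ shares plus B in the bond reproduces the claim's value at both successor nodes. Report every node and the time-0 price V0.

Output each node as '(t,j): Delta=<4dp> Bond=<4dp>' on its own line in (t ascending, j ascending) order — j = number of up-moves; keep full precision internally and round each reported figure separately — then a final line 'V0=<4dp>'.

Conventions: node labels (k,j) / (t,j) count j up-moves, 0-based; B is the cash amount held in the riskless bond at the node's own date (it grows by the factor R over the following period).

Under the risk-neutral measure, an up-move has probability p* = (R−d)/(u−d) = 0.7027 and values discount at R = 1.13.
Expiry values: V(3,0)=290.3325, V(3,1)=239.9427, V(3,2)=128.4243, V(3,3)=0.0000
Node (2,0) S=68.0943: V=(p*·239.9427+(1−p*)·290.3325)/1.13=225.5960; Δ=(239.9427−290.3325)/(91.9273−41.5375)=-1.0000; B=V−Δ·S=293.6903
Node (2,1) S=150.7005: V=(p*·128.4243+(1−p*)·239.9427)/1.13=142.9898; Δ=(128.4243−239.9427)/(203.4457−91.9273)=-1.0000; B=V−Δ·S=293.6903
Node (2,2) S=333.5175: V=(p*·0.0000+(1−p*)·128.4243)/1.13=33.7878; Δ=(0.0000−128.4243)/(450.2486−203.4457)=-0.5204; B=V−Δ·S=207.3342
Node (1,0) S=111.6300: V=(p*·142.9898+(1−p*)·225.5960)/1.13=148.2729; Δ=(142.9898−225.5960)/(150.7005−68.0943)=-1.0000; B=V−Δ·S=259.9029
Node (1,1) S=247.0500: V=(p*·33.7878+(1−p*)·142.9898)/1.13=58.6312; Δ=(33.7878−142.9898)/(333.5175−150.7005)=-0.5973; B=V−Δ·S=206.2014
Node (0,0) S=183.0000: V=(p*·58.6312+(1−p*)·148.2729)/1.13=75.4703; Δ=(58.6312−148.2729)/(247.0500−111.6300)=-0.6620; B=V−Δ·S=196.6077
Check: Δ(0,0)·S0 + B(0,0) = 75.4703 = V0.

(0,0): Delta=-0.6620 Bond=196.6077
(1,0): Delta=-1.0000 Bond=259.9029
(1,1): Delta=-0.5973 Bond=206.2014
(2,0): Delta=-1.0000 Bond=293.6903
(2,1): Delta=-1.0000 Bond=293.6903
(2,2): Delta=-0.5204 Bond=207.3342
V0=75.4703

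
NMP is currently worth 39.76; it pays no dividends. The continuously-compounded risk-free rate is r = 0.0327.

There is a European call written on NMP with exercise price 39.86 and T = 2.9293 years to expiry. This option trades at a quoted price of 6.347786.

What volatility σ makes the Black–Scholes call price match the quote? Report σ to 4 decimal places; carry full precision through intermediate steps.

At σ = 0.1684 the Black–Scholes value reproduces the quote:
σ√T = 0.1684·√2.9293 = 0.288220
d₁ = (ln(S/K) + (r+σ²/2)T) / (σ√T) = (ln(39.76/39.86) + (0.0327+0.1684²/2)·2.9293) / 0.288220 = (-0.002512 + 0.137323) / 0.288220 = 0.467738
d₂ = d₁ − σ√T = 0.467738 − 0.288220 = 0.179519
e^{−rT} = 0.908657
N(d₁) = 0.680014,  N(d₂) = 0.571235
V = S·N(d₁) − K·e^{−rT}·N(d₂) = 27.037364 − 20.689578 = 6.347786 (equal to the quote); since ∂V/∂σ > 0 for all σ, the implied volatility is unique

sigma = 0.1684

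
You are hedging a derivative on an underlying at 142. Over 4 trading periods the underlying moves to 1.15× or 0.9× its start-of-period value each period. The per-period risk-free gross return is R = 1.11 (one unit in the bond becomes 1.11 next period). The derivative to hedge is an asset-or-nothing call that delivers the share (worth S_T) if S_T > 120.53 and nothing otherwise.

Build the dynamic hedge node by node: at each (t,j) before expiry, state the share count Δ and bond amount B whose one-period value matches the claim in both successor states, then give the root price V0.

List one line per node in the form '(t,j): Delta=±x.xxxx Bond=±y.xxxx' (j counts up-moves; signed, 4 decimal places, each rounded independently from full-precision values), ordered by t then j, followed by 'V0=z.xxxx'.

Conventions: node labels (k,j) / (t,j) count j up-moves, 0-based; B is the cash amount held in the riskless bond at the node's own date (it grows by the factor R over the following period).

Risk-neutral probability p* = (R−d)/(u−d) = (1.11−0.9)/(1.15−0.9) = 0.8400.
Terminal payoffs: V(4,0)=0.0000, V(4,1)=0.0000, V(4,2)=152.1139, V(4,3)=194.3678, V(4,4)=248.3589
(3,0): S=103.5180. Δ = (V_up−V_dn)/(S_up−S_dn) = (0.0000−0.0000)/(119.0457−93.1662) = 0.0000. V = [p*·0.0000 + (1−p*)·0.0000]/1.11 = 0.0000. B = V − Δ·S = 0.0000.
(3,1): S=132.2730. Δ = (V_up−V_dn)/(S_up−S_dn) = (152.1139−0.0000)/(152.1139−119.0457) = 4.6000. V = [p*·152.1139 + (1−p*)·0.0000]/1.11 = 115.1133. B = V − Δ·S = -493.3425.
(3,2): S=169.0155. Δ = (V_up−V_dn)/(S_up−S_dn) = (194.3678−152.1139)/(194.3678−152.1139) = 1.0000. V = [p*·194.3678 + (1−p*)·152.1139]/1.11 = 169.0155. B = V − Δ·S = 0.0000.
(3,3): S=215.9642. Δ = (V_up−V_dn)/(S_up−S_dn) = (248.3589−194.3678)/(248.3589−194.3678) = 1.0000. V = [p*·248.3589 + (1−p*)·194.3678]/1.11 = 215.9642. B = V − Δ·S = 0.0000.
(2,0): S=115.0200. Δ = (V_up−V_dn)/(S_up−S_dn) = (115.1133−0.0000)/(132.2730−103.5180) = 4.0032. V = [p*·115.1133 + (1−p*)·0.0000]/1.11 = 87.1127. B = V − Δ·S = -373.3403.
(2,1): S=146.9700. Δ = (V_up−V_dn)/(S_up−S_dn) = (169.0155−115.1133)/(169.0155−132.2730) = 1.4670. V = [p*·169.0155 + (1−p*)·115.1133]/1.11 = 144.4965. B = V − Δ·S = -71.1124.
(2,2): S=187.7950. Δ = (V_up−V_dn)/(S_up−S_dn) = (215.9642−169.0155)/(215.9642−169.0155) = 1.0000. V = [p*·215.9642 + (1−p*)·169.0155]/1.11 = 187.7950. B = V − Δ·S = 0.0000.
(1,0): S=127.8000. Δ = (V_up−V_dn)/(S_up−S_dn) = (144.4965−87.1127)/(146.9700−115.0200) = 1.7960. V = [p*·144.4965 + (1−p*)·87.1127]/1.11 = 121.9055. B = V − Δ·S = -107.6296.
(1,1): S=163.3000. Δ = (V_up−V_dn)/(S_up−S_dn) = (187.7950−144.4965)/(187.7950−146.9700) = 1.0606. V = [p*·187.7950 + (1−p*)·144.4965]/1.11 = 162.9435. B = V − Δ·S = -10.2504.
(0,0): S=142.0000. Δ = (V_up−V_dn)/(S_up−S_dn) = (162.9435−121.9055)/(163.3000−127.8000) = 1.1560. V = [p*·162.9435 + (1−p*)·121.9055]/1.11 = 140.8805. B = V − Δ·S = -23.2713.
Verification: the root portfolio costs Δ(0,0)·S0 + B(0,0) = 140.8805, matching V0.

(0,0): Delta=1.1560 Bond=-23.2713
(1,0): Delta=1.7960 Bond=-107.6296
(1,1): Delta=1.0606 Bond=-10.2504
(2,0): Delta=4.0032 Bond=-373.3403
(2,1): Delta=1.4670 Bond=-71.1124
(2,2): Delta=1.0000 Bond=0.0000
(3,0): Delta=0.0000 Bond=0.0000
(3,1): Delta=4.6000 Bond=-493.3425
(3,2): Delta=1.0000 Bond=0.0000
(3,3): Delta=1.0000 Bond=0.0000
V0=140.8805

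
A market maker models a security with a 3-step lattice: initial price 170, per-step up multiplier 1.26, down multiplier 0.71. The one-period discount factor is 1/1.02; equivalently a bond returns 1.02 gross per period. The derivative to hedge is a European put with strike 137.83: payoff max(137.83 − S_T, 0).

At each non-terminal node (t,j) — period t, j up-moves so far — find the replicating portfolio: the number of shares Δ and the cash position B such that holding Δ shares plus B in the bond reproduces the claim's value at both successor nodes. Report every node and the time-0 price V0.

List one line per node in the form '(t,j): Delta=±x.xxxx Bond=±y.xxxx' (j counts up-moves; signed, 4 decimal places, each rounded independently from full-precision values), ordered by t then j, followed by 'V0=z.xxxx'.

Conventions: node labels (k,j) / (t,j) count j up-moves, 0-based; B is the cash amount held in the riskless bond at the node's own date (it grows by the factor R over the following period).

(0,0): Delta=-0.2432 Bond=56.4306
(1,0): Delta=-0.5522 Bond=94.8576
(1,1): Delta=-0.1084 Bond=28.6831
(2,0): Delta=-1.0000 Bond=135.1275
(2,1): Delta=-0.3569 Bond=67.0468
(2,2): Delta=0.0000 Bond=0.0000
V0=15.0848

Risk-neutral probability p* = (R−d)/(u−d) = (1.02−0.71)/(1.26−0.71) = 0.5636.
Terminal payoffs: V(3,0)=76.9851, V(3,1)=29.8518, V(3,2)=0.0000, V(3,3)=0.0000
  t=2,j=0: stock 85.6970 → up 107.9782 (V=29.8518), down 60.8449 (V=76.9851). Price 49.4305; hedge Δ=-1.0000, bond B=135.1275.
  t=2,j=1: stock 152.0820 → up 191.6233 (V=0.0000), down 107.9782 (V=29.8518). Price 12.7708; hedge Δ=-0.3569, bond B=67.0468.
  t=2,j=2: stock 269.8920 → up 340.0639 (V=0.0000), down 191.6233 (V=0.0000). Price 0.0000; hedge Δ=0.0000, bond B=0.0000.
  t=1,j=0: stock 120.7000 → up 152.0820 (V=12.7708), down 85.6970 (V=49.4305). Price 28.2037; hedge Δ=-0.5522, bond B=94.8576.
  t=1,j=1: stock 214.2000 → up 269.8920 (V=0.0000), down 152.0820 (V=12.7708). Price 5.4635; hedge Δ=-0.1084, bond B=28.6831.
  t=0,j=0: stock 170.0000 → up 214.2000 (V=5.4635), down 120.7000 (V=28.2037). Price 15.0848; hedge Δ=-0.2432, bond B=56.4306.
As a check, the time-0 holding Δ(0,0)·S0 + B(0,0) comes to 15.0848 — exactly V0.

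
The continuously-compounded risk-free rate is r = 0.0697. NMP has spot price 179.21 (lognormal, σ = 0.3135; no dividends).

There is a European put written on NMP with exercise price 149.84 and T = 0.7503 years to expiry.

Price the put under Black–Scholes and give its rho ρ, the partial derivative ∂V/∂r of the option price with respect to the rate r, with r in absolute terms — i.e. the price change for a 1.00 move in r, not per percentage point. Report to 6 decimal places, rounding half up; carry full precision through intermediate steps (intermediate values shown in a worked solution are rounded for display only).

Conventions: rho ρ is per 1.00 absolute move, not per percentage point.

price = 4.726351
ρ = -25.288660

σ√T = 0.3135·√0.7503 = 0.271553
d₁ = (ln(S/K) + (r+σ²/2)T) / (σ√T) = (ln(179.21/149.84) + (0.0697+0.3135²/2)·0.7503) / 0.271553 = (0.178990 + 0.089166) / 0.271553 = 0.987492
d₂ = d₁ − σ√T = 0.987492 − 0.271553 = 0.715939
e^{−rT} = 0.949048
N(−d₁) = 0.161701,  N(−d₂) = 0.237015
Put price V = K·e^{−rT}·N(−d₂) − S·N(−d₁) = 33.704731 − 28.978380 = 4.726351
ρ = −K·T·e^{−rT}·N(−d₂) = -25.288660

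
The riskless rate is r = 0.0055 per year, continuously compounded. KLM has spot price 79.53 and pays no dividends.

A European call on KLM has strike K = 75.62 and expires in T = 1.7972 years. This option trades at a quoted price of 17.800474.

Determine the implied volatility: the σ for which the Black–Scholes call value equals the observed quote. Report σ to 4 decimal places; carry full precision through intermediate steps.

At σ = 0.3761 the Black–Scholes value reproduces the quote:
σ√T = 0.3761·√1.7972 = 0.504198
d₁ = (ln(S/K) + (r+σ²/2)T) / (σ√T) = (ln(79.53/75.62) + (0.0055+0.3761²/2)·1.7972) / 0.504198 = (0.050414 + 0.136993) / 0.504198 = 0.371691
d₂ = d₁ − σ√T = 0.371691 − 0.504198 = -0.132507
e^{−rT} = 0.990164
N(d₁) = 0.644939,  N(d₂) = 0.447292
V = S·N(d₁) − K·e^{−rT}·N(d₂) = 51.291969 − 33.491495 = 17.800474 (matching the quote); vega is positive throughout, so no other σ reproduces this price

sigma = 0.3761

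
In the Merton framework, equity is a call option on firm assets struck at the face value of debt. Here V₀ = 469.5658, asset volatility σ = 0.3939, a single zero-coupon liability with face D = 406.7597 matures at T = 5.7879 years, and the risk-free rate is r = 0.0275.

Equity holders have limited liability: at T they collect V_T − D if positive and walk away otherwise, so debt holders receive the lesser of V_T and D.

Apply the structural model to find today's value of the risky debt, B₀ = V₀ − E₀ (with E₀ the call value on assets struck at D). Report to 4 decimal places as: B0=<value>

With assets at 469.5658 and a single debt payment of 406.7597 at 5.7879 years:
d₁ = [ln(V₀/D) + (r + σ²/2)T] / (σ√T)
   = [ln(469.5658/406.7597) + (0.0275 + 0.5·0.3939²)·5.7879] / (0.3939·√5.7879)
   = [0.143586 + 0.608184] / 0.947647 = 0.793302
d₂ = d₁ − σ√T = 0.793302 − 0.947647 = -0.154345
N(d₁) = 0.786199,  N(d₂) = 0.438669,  e^(−rT) = 0.852854
E₀ = V₀·N(d₁) − D·e^(−rT)·N(d₂)
   = 469.5658·0.786199 − 406.7597·0.852854·0.438669 = 216.995071
B₀ = V₀ − E₀ = 469.5658 − 216.995071 = 252.570729

B0=252.5707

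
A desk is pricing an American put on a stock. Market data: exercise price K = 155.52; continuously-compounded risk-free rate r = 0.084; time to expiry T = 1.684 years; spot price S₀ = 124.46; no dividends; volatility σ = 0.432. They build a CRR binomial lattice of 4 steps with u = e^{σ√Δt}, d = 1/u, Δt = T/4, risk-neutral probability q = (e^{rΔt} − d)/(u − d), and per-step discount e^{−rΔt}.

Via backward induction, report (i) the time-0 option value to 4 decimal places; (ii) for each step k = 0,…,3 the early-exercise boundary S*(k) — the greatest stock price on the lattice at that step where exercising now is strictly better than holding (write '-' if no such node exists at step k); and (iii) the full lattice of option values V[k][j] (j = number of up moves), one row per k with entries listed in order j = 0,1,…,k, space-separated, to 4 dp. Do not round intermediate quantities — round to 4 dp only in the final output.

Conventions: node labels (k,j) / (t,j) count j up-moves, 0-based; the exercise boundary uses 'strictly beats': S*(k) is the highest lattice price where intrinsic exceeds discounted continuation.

Δt=0.42100, u=1.32353, d=0.75556, q=0.49376, disc=e^(-rΔt)=0.96525
k=4 terminal: V=max(K-S,0) → 114.9601 84.4701 31.0600 0.0000 0.0000
k=3: j=0 S=53.6822 intr=101.8378 cont=96.4341 V=101.8378[EX]; j=1 S=94.0365 intr=61.4835 cont=56.0798 V=61.4835[EX]; j=2 S=164.7263 intr=0.0000 cont=15.1775 V=15.1775[hold]; j=3 S=288.5556 intr=0.0000 cont=0.0000 V=0.0000[hold]  S*(3)=94.0365
k=2: j=0 S=71.0499 intr=84.4701 cont=79.0664 V=84.4701[EX]; j=1 S=124.4600 intr=31.0600 cont=37.2777 V=37.2777[hold]; j=2 S=218.0199 intr=0.0000 cont=7.4165 V=7.4165[hold]  S*(2)=71.0499
k=1: j=0 S=94.0365 intr=61.4835 cont=59.0431 V=61.4835[EX]; j=1 S=164.7263 intr=0.0000 cont=21.7506 V=21.7506[hold]  S*(1)=94.0365
k=0: j=0 S=124.4600 intr=31.0600 cont=40.4104 V=40.4104[hold]  S*(0)=-

price = 40.4104
boundary = - 94.0365 71.0499 94.0365
tree:
40.4104
61.4835 21.7506
84.4701 37.2777 7.4165
101.8378 61.4835 15.1775 0.0000
114.9601 84.4701 31.0600 0.0000 0.0000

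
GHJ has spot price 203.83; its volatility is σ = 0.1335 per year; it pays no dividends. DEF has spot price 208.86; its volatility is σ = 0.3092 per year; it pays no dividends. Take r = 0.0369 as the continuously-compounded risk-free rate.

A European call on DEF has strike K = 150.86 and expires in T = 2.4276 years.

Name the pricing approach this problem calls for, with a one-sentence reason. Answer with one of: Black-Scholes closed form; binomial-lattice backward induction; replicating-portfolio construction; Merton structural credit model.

framework: Black-Scholes closed form

Key observation: a European claim on DEF (strike 150.86) — a lognormal (GBM) underlying with constant rate and volatility — has an exact closed-form value; no lattice or capital structure is involved.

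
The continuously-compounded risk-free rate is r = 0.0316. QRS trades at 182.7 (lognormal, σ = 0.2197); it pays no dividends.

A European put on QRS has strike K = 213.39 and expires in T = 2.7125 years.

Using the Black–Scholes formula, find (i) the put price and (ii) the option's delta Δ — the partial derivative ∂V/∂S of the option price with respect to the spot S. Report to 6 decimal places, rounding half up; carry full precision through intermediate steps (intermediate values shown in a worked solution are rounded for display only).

σ√T = 0.2197·√2.7125 = 0.361839
d₁ = (ln(S/K) + (r+σ²/2)T) / (σ√T) = (ln(182.7/213.39) + (0.0316+0.2197²/2)·2.7125) / 0.361839 = (-0.155276 + 0.151179) / 0.361839 = -0.011324
d₂ = d₁ − σ√T = -0.011324 − 0.361839 = -0.373163
e^{−rT} = 0.917856
N(−d₁) = 0.504517,  N(−d₂) = 0.645486
Put price V = K·e^{−rT}·N(−d₂) − S·N(−d₁) = 126.425741 − 92.175343 = 34.250398
Δ = −N(−d₁) = -0.504517

price = 34.250398
Δ = -0.504517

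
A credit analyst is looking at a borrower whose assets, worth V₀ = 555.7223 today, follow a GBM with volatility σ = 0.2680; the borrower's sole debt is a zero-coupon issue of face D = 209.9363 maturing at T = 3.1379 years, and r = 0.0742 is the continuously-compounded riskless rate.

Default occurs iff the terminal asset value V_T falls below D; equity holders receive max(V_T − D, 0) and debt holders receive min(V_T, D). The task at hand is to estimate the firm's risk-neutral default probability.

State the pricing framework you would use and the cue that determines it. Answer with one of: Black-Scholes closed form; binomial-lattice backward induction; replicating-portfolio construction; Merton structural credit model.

Key observation: the question is about default risk generated by asset-value dynamics against a debt face of 209.9363 — the structural framework prices exactly that.

framework: Merton structural credit model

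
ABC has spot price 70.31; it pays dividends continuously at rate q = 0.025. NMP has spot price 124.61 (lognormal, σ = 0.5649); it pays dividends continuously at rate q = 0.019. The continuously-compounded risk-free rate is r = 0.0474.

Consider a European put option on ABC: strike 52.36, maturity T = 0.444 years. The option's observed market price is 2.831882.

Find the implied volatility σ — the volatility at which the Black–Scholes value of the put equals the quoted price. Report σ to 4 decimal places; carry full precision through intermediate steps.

sigma = 0.5828

At σ = 0.5828 the Black–Scholes value reproduces the quote:
σ√T = 0.5828·√0.444 = 0.388339
d₁ = (ln(S/K) + (r−q+σ²/2)T) / (σ√T) = (ln(70.31/52.36) + (0.0474−0.025+0.5828²/2)·0.444) / 0.388339 = (0.294771 + 0.085349) / 0.388339 = 0.978836
d₂ = d₁ − σ√T = 0.978836 − 0.388339 = 0.590497
e^{−rT} = 0.979174
e^{−qT} = 0.988961
N(−d₁) = 0.163830,  N(−d₂) = 0.277429
V = K·e^{−rT}·N(−d₂) − S·e^{−qT}·N(−d₁) = 14.223649 − 11.391767 = 2.831882 (equal to the quote); since ∂V/∂σ > 0 for all σ, the implied volatility is unique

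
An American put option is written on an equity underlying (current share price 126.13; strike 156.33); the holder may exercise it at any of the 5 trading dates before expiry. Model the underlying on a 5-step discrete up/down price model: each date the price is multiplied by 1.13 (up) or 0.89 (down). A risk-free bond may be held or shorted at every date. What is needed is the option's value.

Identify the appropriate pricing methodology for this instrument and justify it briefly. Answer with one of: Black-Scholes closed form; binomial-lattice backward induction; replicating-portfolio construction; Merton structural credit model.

framework: binomial-lattice backward induction

Key observation: with exercise allowed before expiry on a discrete up/down model (5 steps from spot 126.13), the strike-156.33 put's value must be rolled back through the tree testing early exercise at each node.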